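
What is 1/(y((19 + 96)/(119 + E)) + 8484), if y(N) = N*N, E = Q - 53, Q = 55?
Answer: 14641/124227469 ≈ 0.00011786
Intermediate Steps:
E = 2 (E = 55 - 53 = 2)
y(N) = N**2
1/(y((19 + 96)/(119 + E)) + 8484) = 1/(((19 + 96)/(119 + 2))**2 + 8484) = 1/((115/121)**2 + 8484) = 1/(13225/14641 + 8484) = 1/(124227469/14641) = 14641/124227469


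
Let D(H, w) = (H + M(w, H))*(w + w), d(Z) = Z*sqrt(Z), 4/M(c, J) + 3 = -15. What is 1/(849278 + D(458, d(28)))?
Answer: 34395759/28466317354402 - 1038240*sqrt(7)/14233158677201 ≈ 1.0153e-6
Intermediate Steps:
M(c, J) = -2/9 (M(c, J) = 4/(-3 - 15) = 4/(-18) = 4*(-1/18) = -2/9)
d(Z) = Z**(3/2)
D(H, w) = 2*w*(-2/9 + H) (D(H, w) = (H - 2/9)*(w + w) = (-2/9 + H)*(2*w) = 2*w*(-2/9 + H))
1/(849278 + D(458, d(28))) = 1/(849278 + 2*28**(3/2)*(-2 + 9*458)/9) = 1/(849278 + 2*(56*sqrt(7))*(-2 + 4122)/9) = 1/(849278 + (2/9)*(56*sqrt(7))*4120) = 1/(849278 + 461440*sqrt(7)/9)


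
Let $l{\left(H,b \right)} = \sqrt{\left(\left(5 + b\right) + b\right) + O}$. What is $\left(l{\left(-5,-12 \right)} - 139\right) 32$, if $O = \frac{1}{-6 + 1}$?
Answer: $-4448 + \frac{128 i \sqrt{30}}{5} \approx -4448.0 + 140.22 i$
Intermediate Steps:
$O = - \frac{1}{5}$ ($O = \frac{1}{-5} = - \frac{1}{5} \approx -0.2$)
$l{\left(H,b \right)} = \sqrt{\frac{24}{5} + 2 b}$ ($l{\left(H,b \right)} = \sqrt{\left(\left(5 + b\right) + b\right) - \frac{1}{5}} = \sqrt{\left(5 + 2 b\right) - \frac{1}{5}} = \sqrt{\frac{24}{5} + 2 b}$)
$\left(l{\left(-5,-12 \right)} - 139\right) 32 = \left(\frac{\sqrt{120 + 50 \left(-12\right)}}{5} - 139\right) 32 = \left(\frac{\sqrt{120 - 600}}{5} - 139\right) 32 = \left(\frac{\sqrt{-480}}{5} - 139\right) 32 = \left(\frac{4 i \sqrt{30}}{5} - 139\right) 32 = \left(-139 + \frac{4 i \sqrt{30}}{5}\right) 32 = -4448 + \frac{128 i \sqrt{30}}{5}$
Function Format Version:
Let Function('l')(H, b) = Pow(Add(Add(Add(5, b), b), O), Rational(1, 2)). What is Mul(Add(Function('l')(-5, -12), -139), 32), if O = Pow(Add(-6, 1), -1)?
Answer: Add(-4448, Mul(Rational(128, 5), I, Pow(30, Rational(1, 2)))) ≈ Add(-4448.0, Mul(140.22, I))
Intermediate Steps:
O = Rational(-1, 5) (O = Pow(-5, -1) = Rational(-1, 5) ≈ -0.20000)
Function('l')(H, b) = Pow(Add(Rational(24, 5), Mul(2, b)), Rational(1, 2)) (Function('l')(H, b) = Pow(Add(Add(Add(5, b), b), Rational(-1, 5)), Rational(1, 2)) = Pow(Add(Add(5, Mul(2, b)), Rational(-1, 5)), Rational(1, 2)) = Pow(Add(Rational(24, 5), Mul(2, b)), Rational(1, 2)))
Mul(Add(Function('l')(-5, -12), -139), 32) = Mul(Add(Mul(Rational(1, 5), Pow(Add(120, Mul(50, -12)), Rational(1, 2))), -139), 32) = Mul(Add(Mul(Rational(1, 5), Pow(Add(120, -600), Rational(1, 2))), -139), 32) = Mul(Add(Mul(Rational(1, 5), Pow(-480, Rational(1, 2))), -139), 32) = Mul(Add(Mul(Rational(1, 5), Mul(4, I, Pow(30, Rational(1, 2)))), -139), 32) = Mul(Add(Mul(Rational(4, 5), I, Pow(30, Rational(1, 2))), -139), 32) = Mul(Add(-139, Mul(Rational(4, 5), I, Pow(30, Rational(1, 2)))), 32) = Add(-4448, Mul(Rational(128, 5), I, Pow(30, Rational(1, 2))))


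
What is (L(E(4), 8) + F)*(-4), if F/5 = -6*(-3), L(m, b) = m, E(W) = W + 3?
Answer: -388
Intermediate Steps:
E(W) = 3 + W
F = 90 (F = 5*(-6*(-3)) = 5*18 = 90)
(L(E(4), 8) + F)*(-4) = ((3 + 4) + 90)*(-4) = (7 + 90)*(-4) = 97*(-4) = -388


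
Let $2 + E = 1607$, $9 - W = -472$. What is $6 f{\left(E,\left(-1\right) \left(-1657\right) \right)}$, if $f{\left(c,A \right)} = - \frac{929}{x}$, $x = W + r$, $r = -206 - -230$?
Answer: $- \frac{5574}{505} \approx -11.038$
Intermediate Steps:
$W = 481$ ($W = 9 - -472 = 9 + 472 = 481$)
$E = 1605$ ($E = -2 + 1607 = 1605$)
$r = 24$ ($r = -206 + 230 = 24$)
$x = 505$ ($x = 481 + 24 = 505$)
$f{\left(c,A \right)} = - \frac{929}{505}$
$6 f{\left(E,\left(-1\right) \left(-1657\right) \right)} = 6 \left(- \frac{929}{505}\right) = - \frac{5574}{505}$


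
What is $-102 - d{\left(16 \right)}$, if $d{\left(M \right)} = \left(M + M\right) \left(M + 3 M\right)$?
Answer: $-2150$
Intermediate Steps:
$d{\left(M \right)} = 8 M^{2}$ ($d{\left(M \right)} = 2 M 4 M = 8 M^{2}$)
$-102 - d{\left(16 \right)} = -102 - 8 \cdot 16^{2} = -102 - 8 \cdot 256 = -102 - 2048 = -2150$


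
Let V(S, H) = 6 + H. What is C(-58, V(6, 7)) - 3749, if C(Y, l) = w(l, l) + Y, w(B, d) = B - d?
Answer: -3807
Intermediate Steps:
C(Y, l) = Y (C(Y, l) = (l - l) + Y = 0 + Y = Y)
C(-58, V(6, 7)) - 3749 = -58 - 3749 = -3807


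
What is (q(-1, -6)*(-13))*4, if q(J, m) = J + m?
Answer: 364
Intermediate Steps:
(q(-1, -6)*(-13))*4 = ((-1 - 6)*(-13))*4 = -7*(-13)*4 = 91*4 = 364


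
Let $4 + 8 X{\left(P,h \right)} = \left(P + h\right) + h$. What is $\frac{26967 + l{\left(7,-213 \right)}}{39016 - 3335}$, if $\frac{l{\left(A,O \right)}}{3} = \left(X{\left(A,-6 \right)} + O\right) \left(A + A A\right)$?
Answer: $- \frac{9006}{35681} \approx -0.2524$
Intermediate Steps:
$X{\left(P,h \right)} = - \frac{1}{2} + \frac{h}{4} + \frac{P}{8}$ ($X{\left(P,h \right)} = - \frac{1}{2} + \frac{\left(P + h\right) + h}{8} = - \frac{1}{2} + \frac{P + 2 h}{8} = - \frac{1}{2} + \left(\frac{h}{4} + \frac{P}{8}\right) = - \frac{1}{2} + \frac{h}{4} + \frac{P}{8}$)
$l{\left(A,O \right)} = 3 \left(A + A^{2}\right) \left(-2 + O + \frac{A}{8}\right)$ ($l{\left(A,O \right)} = 3 \left(\left(- \frac{1}{2} + \frac{1}{4} \left(-6\right) + \frac{A}{8}\right) + O\right) \left(A + A A\right) = 3 \left(\left(- \frac{1}{2} - \frac{3}{2} + \frac{A}{8}\right) + O\right) \left(A + A^{2}\right) = 3 \left(\left(-2 + \frac{A}{8}\right) + O\right) \left(A + A^{2}\right) = 3 \left(-2 + O + \frac{A}{8}\right) \left(A + A^{2}\right) = 3 \left(A + A^{2}\right) \left(-2 + O + \frac{A}{8}\right)$)
$\frac{26967 + l{\left(7,-213 \right)}}{39016 - 3335} = \frac{26967 + \frac{3}{8} \cdot 7 \left(-16 + 7 + 8 \left(-213\right) + 7 \left(-16 + 7\right) + 8 \cdot 7 \left(-213\right)\right)}{39016 - 3335} = \frac{26967 + \frac{3}{8} \cdot 7 \left(-16 + 7 - 1704 + 7 \left(-9\right) - 11928\right)}{35681} = \left(26967 + \frac{3}{8} \cdot 7 \left(-16 + 7 - 1704 - 63 - 11928\right)\right) \frac{1}{35681} = \left(26967 + \frac{3}{8} \cdot 7 \left(-13704\right)\right) \frac{1}{35681} = \left(26967 - 35973\right) \frac{1}{35681} = \left(-9006\right) \frac{1}{35681} = - \frac{9006}{35681}$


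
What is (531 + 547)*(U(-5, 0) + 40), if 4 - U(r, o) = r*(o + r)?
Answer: 20482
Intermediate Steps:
U(r, o) = 4 - r*(o + r)
(531 + 547)*(U(-5, 0) + 40) = (531 + 547)*((4 - 1*(-5)² - 1*0*(-5)) + 40) = 1078*((4 - 1*25 + 0) + 40) = 1078*((4 - 25 + 0) + 40) = 1078*(-21 + 40) = 1078*19 = 20482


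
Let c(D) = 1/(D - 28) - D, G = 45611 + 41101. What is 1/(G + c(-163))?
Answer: 191/16593124 ≈ 1.1511e-5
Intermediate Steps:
G = 86712
c(D) = 1/(-28 + D) - D
1/(G + c(-163)) = 1/(86712 + (1 - 1*(-163)² + 28*(-163))/(-28 - 163)) = 1/(86712 + (1 - 1*26569 - 4564)/(-191)) = 1/(86712 - (1 - 26569 - 4564)/191) = 1/(86712 - 1/191*(-31132)) = 1/(86712 + 31132/191) = 1/(16593124/191) = 191/16593124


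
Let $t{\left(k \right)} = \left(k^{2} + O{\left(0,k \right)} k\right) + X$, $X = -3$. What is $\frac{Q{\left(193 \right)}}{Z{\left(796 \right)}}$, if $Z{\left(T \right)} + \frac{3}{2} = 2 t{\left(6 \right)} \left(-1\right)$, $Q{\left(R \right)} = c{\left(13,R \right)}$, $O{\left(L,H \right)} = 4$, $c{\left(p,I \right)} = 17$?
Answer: $- \frac{34}{231} \approx -0.14719$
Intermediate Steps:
$Q{\left(R \right)} = 17$
$t{\left(k \right)} = -3 + k^{2} + 4 k$ ($t{\left(k \right)} = \left(k^{2} + 4 k\right) - 3 = -3 + k^{2} + 4 k$)
$Z{\left(T \right)} = - \frac{231}{2}$ ($Z{\left(T \right)} = - \frac{3}{2} + 2 \left(-3 + 6^{2} + 4 \cdot 6\right) \left(-1\right) = - \frac{3}{2} + 2 \left(-3 + 36 + 24\right) \left(-1\right) = - \frac{3}{2} + 2 \cdot 57 \left(-1\right) = - \frac{3}{2} + 114 \left(-1\right) = - \frac{3}{2} - 114 = - \frac{231}{2}$)
$\frac{Q{\left(193 \right)}}{Z{\left(796 \right)}} = \frac{17}{- \frac{231}{2}} = 17 \left(- \frac{2}{231}\right) = - \frac{34}{231}$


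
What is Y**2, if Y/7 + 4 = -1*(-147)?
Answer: 1002001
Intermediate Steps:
Y = 1001 (Y = -28 + 7*(-1*(-147)) = -28 + 7*147 = -28 + 1029 = 1001)
Y**2 = 1001**2 = 1002001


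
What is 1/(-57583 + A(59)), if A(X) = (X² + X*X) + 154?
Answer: -1/50467 ≈ -1.9815e-5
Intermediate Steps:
A(X) = 154 + 2*X² (A(X) = (X² + X²) + 154 = 2*X² + 154 = 154 + 2*X²)
1/(-57583 + A(59)) = 1/(-57583 + (154 + 2*59²)) = 1/(-57583 + (154 + 2*3481)) = 1/(-57583 + (154 + 6962)) = 1/(-57583 + 7116) = 1/(-50467) = -1/50467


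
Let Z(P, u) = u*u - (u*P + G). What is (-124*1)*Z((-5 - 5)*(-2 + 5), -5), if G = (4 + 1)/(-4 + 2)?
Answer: 15190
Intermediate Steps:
G = -5/2 (G = 5/(-2) = 5*(-½) = -5/2 ≈ -2.5000)
Z(P, u) = 5/2 + u² - P*u (Z(P, u) = u*u - (u*P - 5/2) = u² - (P*u - 5/2) = u² - (-5/2 + P*u) = u² + (5/2 - P*u) = 5/2 + u² - P*u)
(-124*1)*Z((-5 - 5)*(-2 + 5), -5) = (-124*1)*(5/2 + (-5)² - 1*(-5 - 5)*(-2 + 5)*(-5)) = -124*(5/2 + 25 - 1*(-10*3)*(-5)) = -124*(5/2 + 25 - 1*(-30)*(-5)) = -124*(5/2 + 25 - 150) = -124*(-245/2) = 15190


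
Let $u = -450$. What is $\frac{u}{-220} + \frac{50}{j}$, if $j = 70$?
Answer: $\frac{425}{154} \approx 2.7597$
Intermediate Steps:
$\frac{u}{-220} + \frac{50}{j} = - \frac{450}{-220} + \frac{50}{70} = \left(-450\right) \left(- \frac{1}{220}\right) + 50 \cdot \frac{1}{70} = \frac{45}{22} + \frac{5}{7} = \frac{425}{154}$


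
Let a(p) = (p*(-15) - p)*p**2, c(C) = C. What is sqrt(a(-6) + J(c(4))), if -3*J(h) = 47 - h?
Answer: 5*sqrt(1239)/3 ≈ 58.666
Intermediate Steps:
J(h) = -47/3 + h/3 (J(h) = -(47 - h)/3 = -47/3 + h/3)
a(p) = -16*p**3 (a(p) = (-15*p - p)*p**2 = (-16*p)*p**2 = -16*p**3)
sqrt(a(-6) + J(c(4))) = sqrt(-16*(-6)**3 + (-47/3 + (1/3)*4)) = sqrt(-16*(-216) + (-47/3 + 4/3)) = sqrt(3456 - 43/3) = sqrt(10325/3) = 5*sqrt(1239)/3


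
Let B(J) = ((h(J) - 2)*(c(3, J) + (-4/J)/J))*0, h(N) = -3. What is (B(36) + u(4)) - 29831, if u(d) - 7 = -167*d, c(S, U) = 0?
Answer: -30492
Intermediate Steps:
u(d) = 7 - 167*d
B(J) = 0 (B(J) = ((-3 - 2)*(0 + (-4/J)/J))*0 = -5*(0 - 4/J²)*0 = -(-20)/J²*0 = (20/J²)*0 = 0)
(B(36) + u(4)) - 29831 = (0 + (7 - 167*4)) - 29831 = (0 + (7 - 668)) - 29831 = (0 - 661) - 29831 = -661 - 29831 = -30492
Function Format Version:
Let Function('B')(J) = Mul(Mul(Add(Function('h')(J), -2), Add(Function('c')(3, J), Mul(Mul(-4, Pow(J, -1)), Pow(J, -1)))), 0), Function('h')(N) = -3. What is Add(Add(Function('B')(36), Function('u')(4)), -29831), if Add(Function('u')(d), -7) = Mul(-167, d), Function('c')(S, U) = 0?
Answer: -30492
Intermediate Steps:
Function('u')(d) = Add(7, Mul(-167, d))
Function('B')(J) = 0 (Function('B')(J) = Mul(Mul(Add(-3, -2), Add(0, Mul(Mul(-4, Pow(J, -1)), Pow(J, -1)))), 0) = Mul(Mul(-5, Add(0, Mul(-4, Pow(J, -2)))), 0) = Mul(Mul(-5, Mul(-4, Pow(J, -2))), 0) = Mul(Mul(20, Pow(J, -2)), 0) = 0)
Add(Add(Function('B')(36), Function('u')(4)), -29831) = Add(Add(0, Add(7, Mul(-167, 4))), -29831) = Add(Add(0, Add(7, -668)), -29831) = Add(Add(0, -661), -29831) = Add(-661, -29831) = -30492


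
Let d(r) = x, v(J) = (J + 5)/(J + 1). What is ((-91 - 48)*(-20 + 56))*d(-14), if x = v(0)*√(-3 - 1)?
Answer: -50040*I ≈ -50040.0*I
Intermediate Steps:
v(J) = (5 + J)/(1 + J)
x = 10*I (x = ((5 + 0)/(1 + 0))*√(-3 - 1) = (5/1)*√(-4) = (1*5)*(2*I) = 5*(2*I) = 10*I ≈ 10.0*I)
d(r) = 10*I
((-91 - 48)*(-20 + 56))*d(-14) = ((-91 - 48)*(-20 + 56))*(10*I) = (-139*36)*(10*I) = -50040*I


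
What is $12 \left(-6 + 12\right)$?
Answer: $72$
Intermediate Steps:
$12 \left(-6 + 12\right) = 12 \cdot 6 = 72$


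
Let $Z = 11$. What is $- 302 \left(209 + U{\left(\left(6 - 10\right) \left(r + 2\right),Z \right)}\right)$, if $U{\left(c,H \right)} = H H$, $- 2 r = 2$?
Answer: $-99660$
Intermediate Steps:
$r = -1$ ($r = \left(- \frac{1}{2}\right) 2 = -1$)
$U{\left(c,H \right)} = H^{2}$
$- 302 \left(209 + U{\left(\left(6 - 10\right) \left(r + 2\right),Z \right)}\right) = - 302 \left(209 + 11^{2}\right) = - 302 \left(209 + 121\right) = \left(-302\right) 330 = -99660$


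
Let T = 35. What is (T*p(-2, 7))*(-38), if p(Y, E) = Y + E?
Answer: -6650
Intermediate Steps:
p(Y, E) = E + Y
(T*p(-2, 7))*(-38) = (35*(7 - 2))*(-38) = (35*5)*(-38) = 175*(-38) = -6650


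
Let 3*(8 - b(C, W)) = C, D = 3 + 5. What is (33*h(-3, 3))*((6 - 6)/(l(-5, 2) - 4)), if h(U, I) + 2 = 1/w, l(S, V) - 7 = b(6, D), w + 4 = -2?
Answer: 0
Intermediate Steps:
w = -6 (w = -4 - 2 = -6)
D = 8
b(C, W) = 8 - C/3
l(S, V) = 13 (l(S, V) = 7 + (8 - 1/3*6) = 7 + (8 - 2) = 7 + 6 = 13)
h(U, I) = -13/6 (h(U, I) = -2 + 1/(-6) = -2 - 1/6 = -13/6)
(33*h(-3, 3))*((6 - 6)/(l(-5, 2) - 4)) = (33*(-13/6))*((6 - 6)/(13 - 4)) = -0/9 = -143/2*0 = 0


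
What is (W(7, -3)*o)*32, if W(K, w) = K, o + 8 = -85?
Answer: -20832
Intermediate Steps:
o = -93 (o = -8 - 85 = -93)
(W(7, -3)*o)*32 = (7*(-93))*32 = -651*32 = -20832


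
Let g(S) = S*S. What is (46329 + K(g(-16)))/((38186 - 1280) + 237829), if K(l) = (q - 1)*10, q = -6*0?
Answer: 46319/274735 ≈ 0.16860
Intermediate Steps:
g(S) = S**2
q = 0
K(l) = -10 (K(l) = (0 - 1)*10 = -1*10 = -10)
(46329 + K(g(-16)))/((38186 - 1280) + 237829) = (46329 - 10)/((38186 - 1280) + 237829) = 46319/(36906 + 237829) = 46319/274735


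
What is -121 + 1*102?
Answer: -19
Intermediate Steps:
-121 + 1*102 = -121 + 102 = -19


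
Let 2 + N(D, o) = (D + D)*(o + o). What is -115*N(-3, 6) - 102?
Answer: 8408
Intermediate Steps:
N(D, o) = -2 + 4*D*o (N(D, o) = -2 + (D + D)*(o + o) = -2 + (2*D)*(2*o) = -2 + 4*D*o)
-115*N(-3, 6) - 102 = -115*(-2 + 4*(-3)*6) - 102 = -115*(-2 - 72) - 102 = -115*(-74) - 102 = 8510 - 102 = 8408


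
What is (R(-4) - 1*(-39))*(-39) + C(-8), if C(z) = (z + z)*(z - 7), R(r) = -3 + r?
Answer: -1008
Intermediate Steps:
C(z) = 2*z*(-7 + z) (C(z) = (2*z)*(-7 + z) = 2*z*(-7 + z))
(R(-4) - 1*(-39))*(-39) + C(-8) = ((-3 - 4) - 1*(-39))*(-39) + 2*(-8)*(-7 - 8) = (-7 + 39)*(-39) + 2*(-8)*(-15) = 32*(-39) + 240 = -1248 + 240 = -1008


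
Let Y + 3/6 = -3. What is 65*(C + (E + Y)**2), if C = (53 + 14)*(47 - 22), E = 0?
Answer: 438685/4 ≈ 1.0967e+5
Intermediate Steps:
Y = -7/2 (Y = -1/2 - 3 = -7/2 ≈ -3.5000)
C = 1675 (C = 67*25 = 1675)
65*(C + (E + Y)**2) = 65*(1675 + (0 - 7/2)**2) = 65*(1675 + (-7/2)**2) = 65*(1675 + 49/4) = 65*(6749/4) = 438685/4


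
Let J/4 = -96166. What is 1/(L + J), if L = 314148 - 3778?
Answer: -1/74294 ≈ -1.3460e-5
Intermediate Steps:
J = -384664 (J = 4*(-96166) = -384664)
L = 310370
1/(L + J) = 1/(310370 - 384664) = 1/(-74294) = -1/74294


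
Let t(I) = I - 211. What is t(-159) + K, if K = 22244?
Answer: 21874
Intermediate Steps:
t(I) = -211 + I
t(-159) + K = (-211 - 159) + 22244 = -370 + 22244 = 21874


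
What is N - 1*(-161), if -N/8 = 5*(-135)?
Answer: 5561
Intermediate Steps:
N = 5400 (N = -40*(-135) = -8*(-675) = 5400)
N - 1*(-161) = 5400 - 1*(-161) = 5400 + 161 = 5561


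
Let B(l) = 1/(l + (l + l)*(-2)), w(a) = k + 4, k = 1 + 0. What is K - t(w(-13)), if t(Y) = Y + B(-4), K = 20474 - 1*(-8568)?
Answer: 348443/12 ≈ 29037.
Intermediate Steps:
k = 1
w(a) = 5 (w(a) = 1 + 4 = 5)
B(l) = -1/(3*l) (B(l) = 1/(l + (2*l)*(-2)) = 1/(l - 4*l) = 1/(-3*l) = -1/(3*l))
K = 29042 (K = 20474 + 8568 = 29042)
t(Y) = 1/12 + Y (t(Y) = Y - ⅓/(-4) = Y - ⅓*(-¼) = Y + 1/12 = 1/12 + Y)
K - t(w(-13)) = 29042 - (1/12 + 5) = 29042 - 1*61/12 = 29042 - 61/12 = 348443/12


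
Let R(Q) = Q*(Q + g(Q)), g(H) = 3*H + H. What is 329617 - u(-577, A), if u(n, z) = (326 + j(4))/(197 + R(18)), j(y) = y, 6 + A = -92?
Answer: 598913759/1817 ≈ 3.2962e+5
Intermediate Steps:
A = -98 (A = -6 - 92 = -98)
g(H) = 4*H
R(Q) = 5*Q**2 (R(Q) = Q*(Q + 4*Q) = Q*(5*Q) = 5*Q**2)
u(n, z) = 330/1817 (u(n, z) = (326 + 4)/(197 + 5*18**2) = 330/(197 + 5*324) = 330/(197 + 1620) = 330/1817)
329617 - u(-577, A) = 329617 - 1*330/1817 = 329617 - 330/1817 = 598913759/1817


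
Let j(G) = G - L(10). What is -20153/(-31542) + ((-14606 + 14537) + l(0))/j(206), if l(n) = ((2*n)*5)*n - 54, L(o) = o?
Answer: 5023/441588 ≈ 0.011375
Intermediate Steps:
l(n) = -54 + 10*n² (l(n) = (10*n)*n - 54 = 10*n² - 54 = -54 + 10*n²)
j(G) = -10 + G (j(G) = G - 1*10 = G - 10 = -10 + G)
-20153/(-31542) + ((-14606 + 14537) + l(0))/j(206) = -20153/(-31542) + ((-14606 + 14537) + (-54 + 10*0²))/(-10 + 206) = -20153*(-1/31542) + (-69 + (-54 + 10*0))/196 = 2879/4506 + (-69 + (-54 + 0))*(1/196) = 2879/4506 + (-69 - 54)*(1/196) = 2879/4506 - 123*1/196 = 2879/4506 - 123/196 = 5023/441588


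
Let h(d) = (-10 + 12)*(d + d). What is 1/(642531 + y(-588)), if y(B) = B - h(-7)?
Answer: 1/641971 ≈ 1.5577e-6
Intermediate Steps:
h(d) = 4*d (h(d) = 2*(2*d) = 4*d)
y(B) = 28 + B (y(B) = B - 4*(-7) = B - 1*(-28) = B + 28 = 28 + B)
1/(642531 + y(-588)) = 1/(642531 + (28 - 588)) = 1/(642531 - 560) = 1/641971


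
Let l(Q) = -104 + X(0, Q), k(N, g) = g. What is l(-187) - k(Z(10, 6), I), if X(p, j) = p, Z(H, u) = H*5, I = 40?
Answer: -144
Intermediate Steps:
Z(H, u) = 5*H
l(Q) = -104 (l(Q) = -104 + 0 = -104)
l(-187) - k(Z(10, 6), I) = -104 - 1*40 = -104 - 40 = -144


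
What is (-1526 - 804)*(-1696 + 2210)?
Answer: -1197620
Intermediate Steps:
(-1526 - 804)*(-1696 + 2210) = -2330*514 = -1197620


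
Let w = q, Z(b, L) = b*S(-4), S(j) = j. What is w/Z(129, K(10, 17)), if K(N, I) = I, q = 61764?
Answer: -5147/43 ≈ -119.70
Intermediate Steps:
Z(b, L) = -4*b (Z(b, L) = b*(-4) = -4*b)
w = 61764
w/Z(129, K(10, 17)) = 61764/((-4*129)) = 61764/(-516) = 61764*(-1/516) = -5147/43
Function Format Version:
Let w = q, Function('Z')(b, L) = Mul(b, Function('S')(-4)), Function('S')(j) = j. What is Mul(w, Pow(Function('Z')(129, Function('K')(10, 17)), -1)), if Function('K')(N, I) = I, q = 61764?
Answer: Rational(-5147, 43) ≈ -119.70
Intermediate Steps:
Function('Z')(b, L) = Mul(-4, b) (Function('Z')(b, L) = Mul(b, -4) = Mul(-4, b))
w = 61764
Mul(w, Pow(Function('Z')(129, Function('K')(10, 17)), -1)) = Mul(61764, Pow(Mul(-4, 129), -1)) = Mul(61764, Pow(-516, -1)) = Mul(61764, Rational(-1, 516)) = Rational(-5147, 43)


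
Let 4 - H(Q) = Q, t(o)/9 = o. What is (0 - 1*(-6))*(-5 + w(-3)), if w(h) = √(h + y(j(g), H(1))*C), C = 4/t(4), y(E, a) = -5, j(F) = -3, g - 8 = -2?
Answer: -30 + 8*I*√2 ≈ -30.0 + 11.314*I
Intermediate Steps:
g = 6 (g = 8 - 2 = 6)
t(o) = 9*o
H(Q) = 4 - Q
C = ⅑ (C = 4/((9*4)) = 4/36 = 4*(1/36) = ⅑ ≈ 0.11111)
w(h) = √(-5/9 + h) (w(h) = √(h - 5*⅑) = √(h - 5/9) = √(-5/9 + h))
(0 - 1*(-6))*(-5 + w(-3)) = (0 - 1*(-6))*(-5 + √(-5 + 9*(-3))/3) = (0 + 6)*(-5 + √(-5 - 27)/3) = 6*(-5 + √(-32)/3) = 6*(-5 + (4*I*√2)/3) = 6*(-5 + 4*I*√2/3) = -30 + 8*I*√2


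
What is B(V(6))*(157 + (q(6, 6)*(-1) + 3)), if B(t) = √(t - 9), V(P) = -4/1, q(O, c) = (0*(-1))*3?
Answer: 160*I*√13 ≈ 576.89*I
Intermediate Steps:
q(O, c) = 0 (q(O, c) = 0*3 = 0)
V(P) = -4 (V(P) = -4*1 = -4)
B(t) = √(-9 + t)
B(V(6))*(157 + (q(6, 6)*(-1) + 3)) = √(-9 - 4)*(157 + (0*(-1) + 3)) = √(-13)*(157 + (0 + 3)) = (I*√13)*(157 + 3) = (I*√13)*160 = 160*I*√13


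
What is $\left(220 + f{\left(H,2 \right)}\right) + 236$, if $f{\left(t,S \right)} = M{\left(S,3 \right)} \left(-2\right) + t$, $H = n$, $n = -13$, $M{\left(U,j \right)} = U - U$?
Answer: $443$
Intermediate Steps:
$M{\left(U,j \right)} = 0$
$H = -13$
$f{\left(t,S \right)} = t$ ($f{\left(t,S \right)} = 0 \left(-2\right) + t = 0 + t = t$)
$\left(220 + f{\left(H,2 \right)}\right) + 236 = \left(220 - 13\right) + 236 = 207 + 236 = 443$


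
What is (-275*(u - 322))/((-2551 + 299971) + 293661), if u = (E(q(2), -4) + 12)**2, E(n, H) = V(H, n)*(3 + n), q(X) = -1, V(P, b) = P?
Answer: 28050/197027 ≈ 0.14237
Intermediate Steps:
E(n, H) = H*(3 + n)
u = 16 (u = (-4*(3 - 1) + 12)**2 = (-4*2 + 12)**2 = (-8 + 12)**2 = 4**2 = 16)
(-275*(u - 322))/((-2551 + 299971) + 293661) = (-275*(16 - 322))/((-2551 + 299971) + 293661) = (-275*(-306))/(297420 + 293661) = 84150/591081 = 84150*(1/591081) = 28050/197027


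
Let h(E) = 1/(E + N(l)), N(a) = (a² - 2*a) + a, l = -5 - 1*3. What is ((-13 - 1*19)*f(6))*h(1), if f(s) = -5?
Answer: 160/73 ≈ 2.1918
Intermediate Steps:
l = -8 (l = -5 - 3 = -8)
N(a) = a² - a
h(E) = 1/(72 + E) (h(E) = 1/(E - 8*(-1 - 8)) = 1/(E - 8*(-9)) = 1/(E + 72) = 1/(72 + E))
((-13 - 1*19)*f(6))*h(1) = ((-13 - 1*19)*(-5))/(72 + 1) = ((-13 - 19)*(-5))/73 = -32*(-5)*(1/73) = 160*(1/73) = 160/73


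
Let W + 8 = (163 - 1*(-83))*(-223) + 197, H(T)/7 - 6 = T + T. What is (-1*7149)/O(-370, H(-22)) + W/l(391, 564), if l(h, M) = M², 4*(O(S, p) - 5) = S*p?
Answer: -603245399/1304723760 ≈ -0.46235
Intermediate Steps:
H(T) = 42 + 14*T (H(T) = 42 + 7*(T + T) = 42 + 7*(2*T) = 42 + 14*T)
O(S, p) = 5 + S*p/4 (O(S, p) = 5 + (S*p)/4 = 5 + S*p/4)
W = -54669 (W = -8 + ((163 - 1*(-83))*(-223) + 197) = -8 + ((163 + 83)*(-223) + 197) = -8 + (246*(-223) + 197) = -8 + (-54858 + 197) = -8 - 54661 = -54669)
(-1*7149)/O(-370, H(-22)) + W/l(391, 564) = (-1*7149)/(5 + (¼)*(-370)*(42 + 14*(-22))) - 54669/(564²) = -7149/(5 + (¼)*(-370)*(42 - 308)) - 54669/318096 = -7149/(5 + (¼)*(-370)*(-266)) - 54669*1/318096 = -7149/(5 + 24605) - 18223/106032 = -7149/24610 - 18223/106032 = -603245399/1304723760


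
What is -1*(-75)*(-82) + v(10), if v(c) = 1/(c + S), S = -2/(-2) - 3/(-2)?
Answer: -153748/25 ≈ -6149.9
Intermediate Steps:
S = 5/2 (S = -2*(-1/2) - 3*(-1/2) = 1 + 3/2 = 5/2 ≈ 2.5000)
v(c) = 1/(5/2 + c) (v(c) = 1/(c + 5/2) = 1/(5/2 + c))
-1*(-75)*(-82) + v(10) = -1*(-75)*(-82) + 2/(5 + 2*10) = 75*(-82) + 2/(5 + 20) = -6150 + 2/25 = -153748/25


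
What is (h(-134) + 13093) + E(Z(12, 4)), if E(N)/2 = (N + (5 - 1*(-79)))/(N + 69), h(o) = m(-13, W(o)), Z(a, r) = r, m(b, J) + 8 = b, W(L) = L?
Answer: 954432/73 ≈ 13074.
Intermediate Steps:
m(b, J) = -8 + b
h(o) = -21 (h(o) = -8 - 13 = -21)
E(N) = 2*(84 + N)/(69 + N) (E(N) = 2*((N + (5 - 1*(-79)))/(N + 69)) = 2*((N + (5 + 79))/(69 + N)) = 2*((N + 84)/(69 + N)) = 2*((84 + N)/(69 + N)) = 2*(84 + N)/(69 + N))
(h(-134) + 13093) + E(Z(12, 4)) = (-21 + 13093) + 2*(84 + 4)/(69 + 4) = 13072 + 2*88/73 = 13072 + 2*(1/73)*88 = 13072 + 176/73 = 954432/73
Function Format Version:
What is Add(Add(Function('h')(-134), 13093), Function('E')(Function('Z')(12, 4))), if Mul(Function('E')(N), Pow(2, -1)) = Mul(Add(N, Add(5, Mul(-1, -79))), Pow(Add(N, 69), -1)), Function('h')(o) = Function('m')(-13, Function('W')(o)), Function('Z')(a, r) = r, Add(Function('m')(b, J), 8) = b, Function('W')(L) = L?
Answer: Rational(954432, 73) ≈ 13074.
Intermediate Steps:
Function('m')(b, J) = Add(-8, b)
Function('h')(o) = -21 (Function('h')(o) = Add(-8, -13) = -21)
Function('E')(N) = Mul(2, Pow(Add(69, N), -1), Add(84, N)) (Function('E')(N) = Mul(2, Mul(Add(N, Add(5, Mul(-1, -79))), Pow(Add(N, 69), -1))) = Mul(2, Mul(Add(N, Add(5, 79)), Pow(Add(69, N), -1))) = Mul(2, Mul(Add(N, 84), Pow(Add(69, N), -1))) = Mul(2, Mul(Add(84, N), Pow(Add(69, N), -1))) = Mul(2, Mul(Pow(Add(69, N), -1), Add(84, N))) = Mul(2, Pow(Add(69, N), -1), Add(84, N)))
Add(Add(Function('h')(-134), 13093), Function('E')(Function('Z')(12, 4))) = Add(Add(-21, 13093), Mul(2, Pow(Add(69, 4), -1), Add(84, 4))) = Add(13072, Mul(2, Pow(73, -1), 88)) = Add(13072, Mul(2, Rational(1, 73), 88)) = Add(13072, Rational(176, 73)) = Rational(954432, 73)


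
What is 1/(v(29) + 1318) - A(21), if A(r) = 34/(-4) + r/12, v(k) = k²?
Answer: 58297/8636 ≈ 6.7505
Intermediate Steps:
A(r) = -17/2 + r/12 (A(r) = 34*(-¼) + r*(1/12) = -17/2 + r/12)
1/(v(29) + 1318) - A(21) = 1/(29² + 1318) - (-17/2 + (1/12)*21) = 1/(841 + 1318) - (-17/2 + 7/4) = 1/2159 - 1*(-27/4) = 1/2159 + 27/4 = 58297/8636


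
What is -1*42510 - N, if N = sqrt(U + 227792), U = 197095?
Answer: -42510 - sqrt(424887) ≈ -43162.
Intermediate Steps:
N = sqrt(424887) (N = sqrt(197095 + 227792) = sqrt(424887) ≈ 651.83)
-1*42510 - N = -1*42510 - sqrt(424887) = -42510 - sqrt(424887)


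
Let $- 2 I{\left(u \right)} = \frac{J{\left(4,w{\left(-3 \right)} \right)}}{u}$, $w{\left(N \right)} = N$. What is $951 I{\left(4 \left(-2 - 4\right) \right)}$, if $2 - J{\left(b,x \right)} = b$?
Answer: $- \frac{317}{8} \approx -39.625$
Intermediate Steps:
$J{\left(b,x \right)} = 2 - b$
$I{\left(u \right)} = \frac{1}{u}$ ($I{\left(u \right)} = - \frac{\left(2 - 4\right) \frac{1}{u}}{2} = - \frac{\left(-2\right) \frac{1}{u}}{2} = \frac{1}{u}$)
$951 I{\left(4 \left(-2 - 4\right) \right)} = \frac{951}{4 \left(-2 - 4\right)} = \frac{951}{4 \left(-6\right)} = \frac{951}{-24} = 951 \left(- \frac{1}{24}\right) = - \frac{317}{8}$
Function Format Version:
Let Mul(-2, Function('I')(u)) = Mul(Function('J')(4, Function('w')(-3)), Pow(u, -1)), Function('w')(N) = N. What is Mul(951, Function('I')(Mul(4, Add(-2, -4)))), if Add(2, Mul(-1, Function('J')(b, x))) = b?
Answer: Rational(-317, 8) ≈ -39.625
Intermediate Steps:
Function('J')(b, x) = Add(2, Mul(-1, b))
Function('I')(u) = Pow(u, -1) (Function('I')(u) = Mul(Rational(-1, 2), Mul(Add(2, Mul(-1, 4)), Pow(u, -1))) = Mul(Rational(-1, 2), Mul(Add(2, -4), Pow(u, -1))) = Mul(Rational(-1, 2), Mul(-2, Pow(u, -1))) = Pow(u, -1))
Mul(951, Function('I')(Mul(4, Add(-2, -4)))) = Mul(951, Pow(Mul(4, Add(-2, -4)), -1)) = Mul(951, Pow(Mul(4, -6), -1)) = Mul(951, Pow(-24, -1)) = Mul(951, Rational(-1, 24)) = Rational(-317, 8)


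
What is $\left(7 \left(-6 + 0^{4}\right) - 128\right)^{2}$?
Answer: $28900$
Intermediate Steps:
$\left(7 \left(-6 + 0^{4}\right) - 128\right)^{2} = \left(7 \left(-6 + 0\right) - 128\right)^{2} = \left(7 \left(-6\right) - 128\right)^{2} = \left(-42 - 128\right)^{2} = \left(-170\right)^{2} = 28900$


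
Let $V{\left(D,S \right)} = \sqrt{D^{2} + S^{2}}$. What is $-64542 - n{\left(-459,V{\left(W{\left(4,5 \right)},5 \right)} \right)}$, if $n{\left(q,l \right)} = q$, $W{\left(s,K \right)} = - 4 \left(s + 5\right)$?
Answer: $-64083$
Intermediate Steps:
$W{\left(s,K \right)} = -20 - 4 s$ ($W{\left(s,K \right)} = - 4 \left(5 + s\right) = -20 - 4 s$)
$-64542 - n{\left(-459,V{\left(W{\left(4,5 \right)},5 \right)} \right)} = -64542 - -459 = -64542 + 459 = -64083$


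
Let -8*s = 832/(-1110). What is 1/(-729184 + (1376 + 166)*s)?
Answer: -185/134872312 ≈ -1.3717e-6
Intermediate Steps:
s = 52/555 (s = -104/(-1110) = -104*(-1)/1110 = -⅛*(-416/555) = 52/555 ≈ 0.093694)
1/(-729184 + (1376 + 166)*s) = 1/(-729184 + (1376 + 166)*(52/555)) = 1/(-729184 + 1542*(52/555)) = 1/(-729184 + 26728/185) = 1/(-134872312/185) = -185/134872312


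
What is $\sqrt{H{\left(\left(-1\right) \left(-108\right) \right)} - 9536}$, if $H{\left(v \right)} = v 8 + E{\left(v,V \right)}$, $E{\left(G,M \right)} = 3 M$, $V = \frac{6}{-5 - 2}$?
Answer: $\frac{i \sqrt{425054}}{7} \approx 93.137 i$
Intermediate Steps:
$V = - \frac{6}{7}$ ($V = \frac{6}{-5 - 2} = \frac{6}{-7} = 6 \left(- \frac{1}{7}\right) = - \frac{6}{7} \approx -0.85714$)
$H{\left(v \right)} = - \frac{18}{7} + 8 v$ ($H{\left(v \right)} = v 8 + 3 \left(- \frac{6}{7}\right) = 8 v - \frac{18}{7} = - \frac{18}{7} + 8 v$)
$\sqrt{H{\left(\left(-1\right) \left(-108\right) \right)} - 9536} = \sqrt{\left(- \frac{18}{7} + 8 \left(\left(-1\right) \left(-108\right)\right)\right) - 9536} = \sqrt{\left(- \frac{18}{7} + 8 \cdot 108\right) - 9536} = \sqrt{\left(- \frac{18}{7} + 864\right) - 9536} = \sqrt{\frac{6030}{7} - 9536} = \sqrt{- \frac{60722}{7}} = \frac{i \sqrt{425054}}{7}$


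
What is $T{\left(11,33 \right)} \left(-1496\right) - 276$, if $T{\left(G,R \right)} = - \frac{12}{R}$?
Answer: $268$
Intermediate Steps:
$T{\left(11,33 \right)} \left(-1496\right) - 276 = - \frac{12}{33} \left(-1496\right) - 276 = \left(-12\right) \frac{1}{33} \left(-1496\right) - 276 = \left(- \frac{4}{11}\right) \left(-1496\right) - 276 = 544 - 276 = 268$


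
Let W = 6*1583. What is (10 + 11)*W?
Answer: 199458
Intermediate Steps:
W = 9498
(10 + 11)*W = (10 + 11)*9498 = 21*9498 = 199458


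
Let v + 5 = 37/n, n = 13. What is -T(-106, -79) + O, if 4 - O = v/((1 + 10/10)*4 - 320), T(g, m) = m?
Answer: 84155/1014 ≈ 82.993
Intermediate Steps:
v = -28/13 (v = -5 + 37/13 = -28/13 ≈ -2.1538)
O = 4049/1014 (O = 4 - (-28)/(((1 + 10/10)*4 - 320)*13) = 4 - (-28)/(((1 + 10*(⅒))*4 - 320)*13) = 4 - (-28)/(((1 + 1)*4 - 320)*13) = 4 - (-28)/((2*4 - 320)*13) = 4 - (-28)/((8 - 320)*13) = 4 - (-28)/((-312)*13) = 4 - (-1)*(-28)/(312*13) = 4 - 1*7/1014 = 4 - 7/1014 = 4049/1014 ≈ 3.9931)
-T(-106, -79) + O = -1*(-79) + 4049/1014 = 79 + 4049/1014 = 84155/1014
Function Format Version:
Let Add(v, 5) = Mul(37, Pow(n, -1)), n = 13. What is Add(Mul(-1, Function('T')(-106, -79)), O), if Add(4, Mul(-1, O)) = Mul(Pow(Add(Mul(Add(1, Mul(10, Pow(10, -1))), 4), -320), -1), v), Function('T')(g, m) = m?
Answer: Rational(84155, 1014) ≈ 82.993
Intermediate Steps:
v = Rational(-28, 13) (v = Add(-5, Mul(37, Pow(13, -1))) = Add(-5, Mul(37, Rational(1, 13))) = Add(-5, Rational(37, 13)) = Rational(-28, 13) ≈ -2.1538)
O = Rational(4049, 1014) (O = Add(4, Mul(-1, Mul(Pow(Add(Mul(Add(1, Mul(10, Pow(10, -1))), 4), -320), -1), Rational(-28, 13)))) = Add(4, Mul(-1, Mul(Pow(Add(Mul(Add(1, Mul(10, Rational(1, 10))), 4), -320), -1), Rational(-28, 13)))) = Add(4, Mul(-1, Mul(Pow(Add(Mul(Add(1, 1), 4), -320), -1), Rational(-28, 13)))) = Add(4, Mul(-1, Mul(Pow(Add(Mul(2, 4), -320), -1), Rational(-28, 13)))) = Add(4, Mul(-1, Mul(Pow(Add(8, -320), -1), Rational(-28, 13)))) = Add(4, Mul(-1, Mul(Pow(-312, -1), Rational(-28, 13)))) = Add(4, Mul(-1, Mul(Rational(-1, 312), Rational(-28, 13)))) = Add(4, Mul(-1, Rational(7, 1014))) = Add(4, Rational(-7, 1014)) = Rational(4049, 1014) ≈ 3.9931)
Add(Mul(-1, Function('T')(-106, -79)), O) = Add(Mul(-1, -79), Rational(4049, 1014)) = Add(79, Rational(4049, 1014)) = Rational(84155, 1014)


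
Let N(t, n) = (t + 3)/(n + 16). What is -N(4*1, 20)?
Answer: -7/36 ≈ -0.19444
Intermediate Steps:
N(t, n) = (3 + t)/(16 + n)
-N(4*1, 20) = -(3 + 4*1)/(16 + 20) = -(3 + 4)/36 = -7/36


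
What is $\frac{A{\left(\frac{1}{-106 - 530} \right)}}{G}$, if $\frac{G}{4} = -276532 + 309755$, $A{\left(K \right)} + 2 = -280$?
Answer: $- \frac{141}{66446} \approx -0.002122$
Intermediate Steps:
$A{\left(K \right)} = -282$ ($A{\left(K \right)} = -2 - 280 = -282$)
$G = 132892$ ($G = 4 \left(-276532 + 309755\right) = 4 \cdot 33223 = 132892$)
$\frac{A{\left(\frac{1}{-106 - 530} \right)}}{G} = - \frac{282}{132892} = \left(-282\right) \frac{1}{132892} = - \frac{141}{66446}$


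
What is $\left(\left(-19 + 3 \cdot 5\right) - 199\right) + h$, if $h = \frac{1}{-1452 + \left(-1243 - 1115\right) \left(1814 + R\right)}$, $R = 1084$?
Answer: $- \frac{1387492009}{6834936} \approx -203.0$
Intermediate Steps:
$h = - \frac{1}{6834936}$ ($h = \frac{1}{-1452 + \left(-1243 - 1115\right) \left(1814 + 1084\right)} = \frac{1}{-1452 - 6833484} = \frac{1}{-6834936} = - \frac{1}{6834936} \approx -1.4631 \cdot 10^{-7}$)
$\left(\left(-19 + 3 \cdot 5\right) - 199\right) + h = \left(\left(-19 + 3 \cdot 5\right) - 199\right) - \frac{1}{6834936} = \left(\left(-19 + 15\right) - 199\right) - \frac{1}{6834936} = \left(-4 - 199\right) - \frac{1}{6834936} = -203 - \frac{1}{6834936} = - \frac{1387492009}{6834936}$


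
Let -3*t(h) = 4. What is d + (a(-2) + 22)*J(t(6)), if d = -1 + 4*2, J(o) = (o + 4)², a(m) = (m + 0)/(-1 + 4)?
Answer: 4285/27 ≈ 158.70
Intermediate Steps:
a(m) = m/3
t(h) = -4/3 (t(h) = -⅓*4 = -4/3)
J(o) = (4 + o)²
d = 7 (d = -1 + 8 = 7)
d + (a(-2) + 22)*J(t(6)) = 7 + ((⅓)*(-2) + 22)*(4 - 4/3)² = 7 + (-⅔ + 22)*(8/3)² = 7 + (64/3)*(64/9) = 7 + 4096/27 = 4285/27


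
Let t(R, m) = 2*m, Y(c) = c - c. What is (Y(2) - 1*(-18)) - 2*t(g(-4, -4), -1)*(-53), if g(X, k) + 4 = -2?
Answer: -194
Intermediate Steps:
g(X, k) = -6 (g(X, k) = -4 - 2 = -6)
Y(c) = 0
(Y(2) - 1*(-18)) - 2*t(g(-4, -4), -1)*(-53) = (0 - 1*(-18)) - 4*(-1)*(-53) = (0 + 18) - 2*(-2)*(-53) = 18 + 4*(-53) = 18 - 212 = -194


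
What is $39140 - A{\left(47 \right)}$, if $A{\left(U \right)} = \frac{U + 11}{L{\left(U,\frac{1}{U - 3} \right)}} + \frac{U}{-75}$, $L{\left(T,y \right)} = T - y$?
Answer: $\frac{2022528083}{51675} \approx 39139.0$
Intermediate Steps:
$A{\left(U \right)} = - \frac{U}{75} + \frac{11 + U}{U - \frac{1}{-3 + U}}$ ($A{\left(U \right)} = \frac{U + 11}{U - \frac{1}{U - 3}} + \frac{U}{-75} = \frac{11 + U}{U - \frac{1}{-3 + U}} + U \left(- \frac{1}{75}\right) = \frac{11 + U}{U - \frac{1}{-3 + U}} - \frac{U}{75} = - \frac{U}{75} + \frac{11 + U}{U - \frac{1}{-3 + U}}$)
$39140 - A{\left(47 \right)} = 39140 - \frac{-2475 - 47^{3} + 78 \cdot 47^{2} + 601 \cdot 47}{75 \left(-1 + 47^{2} - 141\right)} = 39140 - \frac{-2475 - 103823 + 78 \cdot 2209 + 28247}{75 \left(-1 + 2209 - 141\right)} = 39140 - \frac{-2475 - 103823 + 172302 + 28247}{75 \cdot 2067} = 39140 - \frac{1}{75} \cdot \frac{1}{2067} \cdot 94251 = 39140 - \frac{31417}{51675} = \frac{2022528083}{51675}$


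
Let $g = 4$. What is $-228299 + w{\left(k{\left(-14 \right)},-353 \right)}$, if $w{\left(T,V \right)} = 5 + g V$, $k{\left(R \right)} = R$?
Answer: $-229706$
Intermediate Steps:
$w{\left(T,V \right)} = 5 + 4 V$
$-228299 + w{\left(k{\left(-14 \right)},-353 \right)} = -228299 + \left(5 + 4 \left(-353\right)\right) = -228299 + \left(5 - 1412\right) = -228299 - 1407 = -229706$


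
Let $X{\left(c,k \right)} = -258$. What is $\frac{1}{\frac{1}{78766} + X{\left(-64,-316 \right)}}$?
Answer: $- \frac{78766}{20321627} \approx -0.003876$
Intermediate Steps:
$\frac{1}{\frac{1}{78766} + X{\left(-64,-316 \right)}} = \frac{1}{\frac{1}{78766} - 258} = \frac{1}{- \frac{20321627}{78766}} = - \frac{78766}{20321627}$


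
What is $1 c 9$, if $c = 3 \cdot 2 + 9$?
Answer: $135$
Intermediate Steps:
$c = 15$ ($c = 6 + 9 = 15$)
$1 c 9 = 1 \cdot 15 \cdot 9 = 15 \cdot 9 = 135$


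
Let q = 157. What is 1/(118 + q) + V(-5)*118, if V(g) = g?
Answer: -162249/275 ≈ -590.00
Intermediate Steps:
1/(118 + q) + V(-5)*118 = 1/(118 + 157) - 5*118 = 1/275 - 590 = -162249/275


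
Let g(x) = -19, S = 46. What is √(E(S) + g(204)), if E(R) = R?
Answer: 3*√3 ≈ 5.1962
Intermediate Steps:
√(E(S) + g(204)) = √(46 - 19) = √27 = 3*√3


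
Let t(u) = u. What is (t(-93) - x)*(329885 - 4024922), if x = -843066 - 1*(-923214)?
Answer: 296493463917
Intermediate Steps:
x = 80148 (x = -843066 + 923214 = 80148)
(t(-93) - x)*(329885 - 4024922) = (-93 - 1*80148)*(329885 - 4024922) = (-93 - 80148)*(-3695037) = -80241*(-3695037) = 296493463917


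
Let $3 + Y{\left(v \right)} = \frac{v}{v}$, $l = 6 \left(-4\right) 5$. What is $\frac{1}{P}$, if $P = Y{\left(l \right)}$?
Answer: $- \frac{1}{2} \approx -0.5$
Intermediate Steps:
$l = -120$ ($l = \left(-24\right) 5 = -120$)
$Y{\left(v \right)} = -2$ ($Y{\left(v \right)} = -3 + \frac{v}{v} = -3 + 1 = -2$)
$P = -2$
$\frac{1}{P} = \frac{1}{-2} = - \frac{1}{2}$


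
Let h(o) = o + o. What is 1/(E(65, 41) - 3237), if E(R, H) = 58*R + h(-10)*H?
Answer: -1/287 ≈ -0.0034843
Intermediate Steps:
h(o) = 2*o
E(R, H) = -20*H + 58*R (E(R, H) = 58*R + (2*(-10))*H = 58*R - 20*H = -20*H + 58*R)
1/(E(65, 41) - 3237) = 1/((-20*41 + 58*65) - 3237) = 1/((-820 + 3770) - 3237) = 1/(2950 - 3237) = 1/(-287) = -1/287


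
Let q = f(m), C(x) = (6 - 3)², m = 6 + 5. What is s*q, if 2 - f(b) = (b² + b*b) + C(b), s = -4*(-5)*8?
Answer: -39840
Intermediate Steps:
m = 11
C(x) = 9 (C(x) = 3² = 9)
s = 160 (s = 20*8 = 160)
f(b) = -7 - 2*b² (f(b) = 2 - ((b² + b*b) + 9) = 2 - ((b² + b²) + 9) = 2 - (2*b² + 9) = 2 - (9 + 2*b²) = 2 + (-9 - 2*b²) = -7 - 2*b²)
q = -249 (q = -7 - 2*11² = -7 - 2*121 = -7 - 242 = -249)
s*q = 160*(-249) = -39840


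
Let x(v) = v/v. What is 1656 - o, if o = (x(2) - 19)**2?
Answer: 1332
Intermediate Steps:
x(v) = 1
o = 324 (o = (1 - 19)**2 = (-18)**2 = 324)
1656 - o = 1656 - 1*324 = 1656 - 324 = 1332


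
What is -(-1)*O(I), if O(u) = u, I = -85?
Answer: -85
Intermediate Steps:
-(-1)*O(I) = -(-1)*(-85) = -1*85 = -85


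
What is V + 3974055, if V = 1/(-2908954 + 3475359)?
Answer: 2250924622276/566405 ≈ 3.9741e+6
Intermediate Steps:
V = 1/566405 ≈ 1.7655e-6
V + 3974055 = 1/566405 + 3974055 = 2250924622276/566405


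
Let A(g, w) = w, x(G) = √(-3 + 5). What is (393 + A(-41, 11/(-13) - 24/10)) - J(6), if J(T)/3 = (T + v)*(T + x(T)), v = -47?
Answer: 73304/65 + 123*√2 ≈ 1301.7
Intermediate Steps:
x(G) = √2
J(T) = 3*(-47 + T)*(T + √2) (J(T) = 3*((T - 47)*(T + √2)) = 3*((-47 + T)*(T + √2)) = 3*(-47 + T)*(T + √2))
(393 + A(-41, 11/(-13) - 24/10)) - J(6) = (393 + (11/(-13) - 24/10)) - (-141*6 - 141*√2 + 3*6² + 3*6*√2) = (393 + (11*(-1/13) - 24*⅒)) - (-846 - 141*√2 + 3*36 + 18*√2) = (393 + (-11/13 - 12/5)) - (-846 - 141*√2 + 108 + 18*√2) = (393 - 211/65) - (-738 - 123*√2) = 25334/65 + (738 + 123*√2) = 73304/65 + 123*√2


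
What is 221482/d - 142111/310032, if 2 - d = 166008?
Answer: -46128893045/25733586096 ≈ -1.7926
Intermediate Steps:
d = -166006 (d = 2 - 1*166008 = 2 - 166008 = -166006)
221482/d - 142111/310032 = 221482/(-166006) - 142111/310032 = 221482*(-1/166006) - 142111*1/310032 = -110741/83003 - 142111/310032 = -46128893045/25733586096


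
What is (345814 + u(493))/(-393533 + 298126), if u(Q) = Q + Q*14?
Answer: -353209/95407 ≈ -3.7021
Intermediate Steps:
u(Q) = 15*Q (u(Q) = Q + 14*Q = 15*Q)
(345814 + u(493))/(-393533 + 298126) = (345814 + 15*493)/(-393533 + 298126) = (345814 + 7395)/(-95407) = 353209*(-1/95407) = -353209/95407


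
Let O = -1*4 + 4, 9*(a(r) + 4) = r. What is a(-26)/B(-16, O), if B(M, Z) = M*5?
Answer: 31/360 ≈ 0.086111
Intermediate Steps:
a(r) = -4 + r/9
O = 0 (O = -4 + 4 = 0)
B(M, Z) = 5*M
a(-26)/B(-16, O) = (-4 + (1/9)*(-26))/((5*(-16))) = (-4 - 26/9)/(-80) = -62/9*(-1/80) = 31/360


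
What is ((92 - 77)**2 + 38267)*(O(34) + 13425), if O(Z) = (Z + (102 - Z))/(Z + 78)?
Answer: 7235062173/14 ≈ 5.1679e+8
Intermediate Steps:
O(Z) = 102/(78 + Z)
((92 - 77)**2 + 38267)*(O(34) + 13425) = ((92 - 77)**2 + 38267)*(102/(78 + 34) + 13425) = (15**2 + 38267)*(102/112 + 13425) = (225 + 38267)*(102*(1/112) + 13425) = 38492*(51/56 + 13425) = 38492*(751851/56) = 7235062173/14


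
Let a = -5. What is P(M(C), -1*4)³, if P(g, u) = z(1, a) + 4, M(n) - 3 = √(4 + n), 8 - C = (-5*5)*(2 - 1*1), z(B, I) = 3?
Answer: 343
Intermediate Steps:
C = 33 (C = 8 - (-5*5)*(2 - 1*1) = 8 - (-25)*(2 - 1) = 8 - (-25) = 8 - 1*(-25) = 8 + 25 = 33)
M(n) = 3 + √(4 + n)
P(g, u) = 7 (P(g, u) = 3 + 4 = 7)
P(M(C), -1*4)³ = 7³ = 343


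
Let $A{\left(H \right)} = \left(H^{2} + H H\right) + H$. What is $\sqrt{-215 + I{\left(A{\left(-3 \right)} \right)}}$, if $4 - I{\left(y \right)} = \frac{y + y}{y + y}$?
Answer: $2 i \sqrt{53} \approx 14.56 i$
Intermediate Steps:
$A{\left(H \right)} = H + 2 H^{2}$ ($A{\left(H \right)} = \left(H^{2} + H^{2}\right) + H = 2 H^{2} + H = H + 2 H^{2}$)
$I{\left(y \right)} = 3$ ($I{\left(y \right)} = 4 - \frac{y + y}{y + y} = 4 - \frac{2 y}{2 y} = 4 - 2 y \frac{1}{2 y} = 4 - 1 = 3$)
$\sqrt{-215 + I{\left(A{\left(-3 \right)} \right)}} = \sqrt{-215 + 3} = \sqrt{-212} = 2 i \sqrt{53}$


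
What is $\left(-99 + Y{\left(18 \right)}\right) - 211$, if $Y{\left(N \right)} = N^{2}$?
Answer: $14$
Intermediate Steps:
$\left(-99 + Y{\left(18 \right)}\right) - 211 = \left(-99 + 18^{2}\right) - 211 = \left(-99 + 324\right) - 211 = 225 - 211 = 14$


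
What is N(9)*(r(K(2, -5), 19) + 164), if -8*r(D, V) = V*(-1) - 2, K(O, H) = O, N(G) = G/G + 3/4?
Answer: 9331/32 ≈ 291.59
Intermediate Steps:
N(G) = 7/4 (N(G) = 1 + 3*(¼) = 1 + ¾ = 7/4)
r(D, V) = ¼ + V/8 (r(D, V) = -(V*(-1) - 2)/8 = -(-V - 2)/8 = -(-2 - V)/8 = ¼ + V/8)
N(9)*(r(K(2, -5), 19) + 164) = 7*((¼ + (⅛)*19) + 164)/4 = 7*((¼ + 19/8) + 164)/4 = 7*(21/8 + 164)/4 = (7/4)*(1333/8) = 9331/32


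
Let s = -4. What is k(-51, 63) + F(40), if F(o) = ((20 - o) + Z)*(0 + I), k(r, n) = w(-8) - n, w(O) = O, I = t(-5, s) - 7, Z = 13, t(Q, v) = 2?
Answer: -36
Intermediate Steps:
I = -5 (I = 2 - 7 = -5)
k(r, n) = -8 - n
F(o) = -165 + 5*o (F(o) = ((20 - o) + 13)*(0 - 5) = (33 - o)*(-5) = -165 + 5*o)
k(-51, 63) + F(40) = (-8 - 1*63) + (-165 + 5*40) = (-8 - 63) + (-165 + 200) = -71 + 35 = -36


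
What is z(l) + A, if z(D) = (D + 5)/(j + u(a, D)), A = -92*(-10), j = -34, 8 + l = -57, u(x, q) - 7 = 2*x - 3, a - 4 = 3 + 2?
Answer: 925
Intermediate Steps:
a = 9 (a = 4 + (3 + 2) = 4 + 5 = 9)
u(x, q) = 4 + 2*x (u(x, q) = 7 + (2*x - 3) = 7 + (-3 + 2*x) = 4 + 2*x)
l = -65 (l = -8 - 57 = -65)
A = 920
z(D) = -5/12 - D/12 (z(D) = (D + 5)/(-34 + (4 + 2*9)) = (5 + D)/(-34 + (4 + 18)) = (5 + D)/(-34 + 22) = (5 + D)/(-12) = (5 + D)*(-1/12) = -5/12 - D/12)
z(l) + A = (-5/12 - 1/12*(-65)) + 920 = (-5/12 + 65/12) + 920 = 5 + 920 = 925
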